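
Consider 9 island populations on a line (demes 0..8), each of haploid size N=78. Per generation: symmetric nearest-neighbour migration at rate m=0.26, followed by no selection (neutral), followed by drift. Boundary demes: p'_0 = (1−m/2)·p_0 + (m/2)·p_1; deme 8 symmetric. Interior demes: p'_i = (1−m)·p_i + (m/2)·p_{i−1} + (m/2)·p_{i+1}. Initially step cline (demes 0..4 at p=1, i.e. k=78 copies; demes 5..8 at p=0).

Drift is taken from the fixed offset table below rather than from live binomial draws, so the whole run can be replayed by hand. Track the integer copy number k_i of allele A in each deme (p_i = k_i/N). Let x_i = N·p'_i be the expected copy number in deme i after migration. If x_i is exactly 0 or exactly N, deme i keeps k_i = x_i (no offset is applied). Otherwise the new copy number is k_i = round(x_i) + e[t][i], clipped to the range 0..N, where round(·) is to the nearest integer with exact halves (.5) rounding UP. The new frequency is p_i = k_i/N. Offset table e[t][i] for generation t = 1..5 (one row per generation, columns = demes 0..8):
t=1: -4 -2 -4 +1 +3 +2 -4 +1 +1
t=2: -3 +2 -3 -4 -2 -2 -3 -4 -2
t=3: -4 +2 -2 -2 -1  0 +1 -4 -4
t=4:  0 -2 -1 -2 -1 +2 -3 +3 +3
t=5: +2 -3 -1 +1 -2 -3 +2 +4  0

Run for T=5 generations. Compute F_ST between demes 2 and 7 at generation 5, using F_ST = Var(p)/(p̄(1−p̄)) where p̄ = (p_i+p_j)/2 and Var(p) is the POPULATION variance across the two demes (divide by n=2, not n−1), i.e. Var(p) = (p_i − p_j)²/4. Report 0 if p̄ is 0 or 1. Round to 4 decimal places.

0.7160

t=0: k=[78 78 78 78 78 0 0 0 0]
t=1: x=[78.0000 78.0000 78.0000 78.0000 67.8600 10.1400 0.0000 0.0000 0.0000] k=[78 78 78 78 71 12 0 0 0]
t=2: x=[78.0000 78.0000 78.0000 77.0900 64.2400 18.1100 1.5600 0.0000 0.0000] k=[78 78 78 73 62 16 0 0 0]
t=3: x=[78.0000 78.0000 77.3500 72.2200 57.4500 19.9000 2.0800 0.0000 0.0000] k=[78 78 75 70 56 20 3 0 0]
t=4: x=[78.0000 77.6100 74.7400 68.8300 53.1400 22.4700 4.8200 0.3900 0.0000] k=[78 76 74 67 52 24 2 3 0]
t=5: x=[77.7400 76.0000 73.3500 65.9600 50.3100 24.7800 4.9900 2.4800 0.3900] k=[78 73 72 67 48 22 7 6 0]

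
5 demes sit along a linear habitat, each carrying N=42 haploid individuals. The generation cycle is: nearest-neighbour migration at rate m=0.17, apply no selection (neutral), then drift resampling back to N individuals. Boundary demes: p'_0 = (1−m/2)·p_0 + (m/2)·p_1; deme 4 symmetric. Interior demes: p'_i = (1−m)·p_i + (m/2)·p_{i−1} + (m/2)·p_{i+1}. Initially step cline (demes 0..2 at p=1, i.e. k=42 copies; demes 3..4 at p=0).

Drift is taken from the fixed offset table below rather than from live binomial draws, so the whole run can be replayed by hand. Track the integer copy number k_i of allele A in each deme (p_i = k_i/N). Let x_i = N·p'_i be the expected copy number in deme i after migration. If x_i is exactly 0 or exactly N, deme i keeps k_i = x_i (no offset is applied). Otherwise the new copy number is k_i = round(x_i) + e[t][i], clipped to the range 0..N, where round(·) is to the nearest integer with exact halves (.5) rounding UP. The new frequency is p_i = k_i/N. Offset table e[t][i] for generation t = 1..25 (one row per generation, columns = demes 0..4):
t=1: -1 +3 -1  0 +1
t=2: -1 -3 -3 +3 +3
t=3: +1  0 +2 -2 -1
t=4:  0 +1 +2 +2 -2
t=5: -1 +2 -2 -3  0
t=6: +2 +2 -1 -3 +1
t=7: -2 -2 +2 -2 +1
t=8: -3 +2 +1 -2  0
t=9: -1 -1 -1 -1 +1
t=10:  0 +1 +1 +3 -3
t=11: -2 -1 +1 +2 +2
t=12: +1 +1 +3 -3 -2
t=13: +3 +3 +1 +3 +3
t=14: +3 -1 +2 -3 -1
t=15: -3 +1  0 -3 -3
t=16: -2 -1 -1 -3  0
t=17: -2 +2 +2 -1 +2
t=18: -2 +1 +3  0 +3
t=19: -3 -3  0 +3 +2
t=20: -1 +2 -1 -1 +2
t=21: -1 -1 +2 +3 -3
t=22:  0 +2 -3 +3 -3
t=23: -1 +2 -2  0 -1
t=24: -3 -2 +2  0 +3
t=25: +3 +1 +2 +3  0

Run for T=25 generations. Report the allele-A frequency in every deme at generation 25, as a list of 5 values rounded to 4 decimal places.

t=0: k=[42 42 42 0 0]
t=1: x=[42.0000 42.0000 38.4300 3.5700 0.0000] k=[42 42 37 4 0]
t=2: x=[42.0000 41.5750 34.6200 6.4650 0.3400] k=[42 39 32 9 3]
t=3: x=[41.7450 38.6600 30.6400 10.4450 3.5100] k=[42 39 33 8 3]
t=4: x=[41.7450 38.7450 31.3850 9.7000 3.4250] k=[42 40 33 12 1]
t=5: x=[41.8300 39.5750 31.8100 12.8500 1.9350] k=[41 42 30 10 2]
t=6: x=[41.0850 40.8950 29.3200 11.0200 2.6800] k=[42 42 28 8 4]
t=7: x=[42.0000 40.8100 27.4900 9.3600 4.3400] k=[42 39 29 7 5]
t=8: x=[41.7450 38.4050 27.9800 8.7000 5.1700] k=[39 40 29 7 5]
t=9: x=[39.0850 38.9800 28.0650 8.7000 5.1700] k=[38 38 27 8 6]
t=10: x=[38.0000 37.0650 26.3200 9.4450 6.1700] k=[38 38 27 12 3]
t=11: x=[38.0000 37.0650 26.6600 12.5100 3.7650] k=[36 36 28 15 6]
t=12: x=[36.0000 35.3200 27.5750 15.3400 6.7650] k=[37 36 31 12 5]
t=13: x=[36.9150 35.6600 29.8100 13.0200 5.5950] k=[40 39 31 16 9]
t=14: x=[39.9150 38.4050 30.4050 16.6800 9.5950] k=[42 37 32 14 9]
t=15: x=[41.5750 37.0000 30.8950 15.1050 9.4250] k=[39 38 31 12 6]
t=16: x=[38.9150 37.4900 29.9800 13.1050 6.5100] k=[37 36 29 10 7]
t=17: x=[36.9150 35.4900 27.9800 11.3600 7.2550] k=[35 37 30 10 9]
t=18: x=[35.1700 36.2350 28.8950 11.6150 9.0850] k=[33 37 32 12 12]
t=19: x=[33.3400 36.2350 30.7250 13.7000 12.0000] k=[30 33 31 17 14]
t=20: x=[30.2550 32.5750 29.9800 17.9350 14.2550] k=[29 35 29 17 16]
t=21: x=[29.5100 33.9800 28.4900 17.9350 16.0850] k=[29 33 30 21 13]
t=22: x=[29.3400 32.4050 29.4900 21.0850 13.6800] k=[29 34 26 24 11]
t=23: x=[29.4250 32.8950 26.5100 23.0650 12.1050] k=[28 35 25 23 11]
t=24: x=[28.5950 33.5550 25.6800 22.1500 12.0200] k=[26 32 28 22 15]
t=25: x=[26.5100 31.1500 27.8300 21.9150 15.5950] k=[30 32 30 25 16]

[0.7143, 0.7619, 0.7143, 0.5952, 0.3810]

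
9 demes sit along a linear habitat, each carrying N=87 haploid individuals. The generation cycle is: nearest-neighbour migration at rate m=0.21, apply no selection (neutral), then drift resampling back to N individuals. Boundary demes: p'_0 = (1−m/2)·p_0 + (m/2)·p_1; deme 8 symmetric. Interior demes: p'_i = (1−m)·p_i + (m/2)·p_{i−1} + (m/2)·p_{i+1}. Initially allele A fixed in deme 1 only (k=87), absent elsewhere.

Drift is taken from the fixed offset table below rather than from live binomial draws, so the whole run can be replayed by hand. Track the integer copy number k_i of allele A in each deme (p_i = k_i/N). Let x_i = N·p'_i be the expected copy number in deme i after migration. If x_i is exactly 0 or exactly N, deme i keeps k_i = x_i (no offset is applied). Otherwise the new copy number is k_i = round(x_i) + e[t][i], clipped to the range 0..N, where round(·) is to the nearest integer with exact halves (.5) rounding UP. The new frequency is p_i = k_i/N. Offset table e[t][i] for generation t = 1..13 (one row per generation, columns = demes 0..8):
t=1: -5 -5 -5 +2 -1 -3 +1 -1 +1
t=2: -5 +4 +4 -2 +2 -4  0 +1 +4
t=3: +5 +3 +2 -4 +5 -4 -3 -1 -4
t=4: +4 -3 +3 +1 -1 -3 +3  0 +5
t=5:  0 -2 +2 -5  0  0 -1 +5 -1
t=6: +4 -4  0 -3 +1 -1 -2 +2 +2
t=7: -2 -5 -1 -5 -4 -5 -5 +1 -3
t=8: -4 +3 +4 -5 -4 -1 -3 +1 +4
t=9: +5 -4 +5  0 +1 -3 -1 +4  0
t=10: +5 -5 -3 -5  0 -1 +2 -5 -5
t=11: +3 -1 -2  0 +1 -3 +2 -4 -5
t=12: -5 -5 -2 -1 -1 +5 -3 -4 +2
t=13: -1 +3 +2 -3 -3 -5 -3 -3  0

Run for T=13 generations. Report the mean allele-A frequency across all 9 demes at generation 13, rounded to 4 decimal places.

0.0664

t=0: k=[0 87 0 0 0 0 0 0 0]
t=1: x=[9.1350 68.7300 9.1350 0.0000 0.0000 0.0000 0.0000 0.0000 0.0000] k=[4 64 4 0 0 0 0 0 0]
t=2: x=[10.3000 51.4000 9.8800 0.4200 0.0000 0.0000 0.0000 0.0000 0.0000] k=[5 55 14 0 0 0 0 0 0]
t=3: x=[10.2500 45.4450 16.8350 1.4700 0.0000 0.0000 0.0000 0.0000 0.0000] k=[15 48 19 0 0 0 0 0 0]
t=4: x=[18.4650 41.4900 20.0500 1.9950 0.0000 0.0000 0.0000 0.0000 0.0000] k=[22 38 23 3 0 0 0 0 0]
t=5: x=[23.6800 34.7450 22.4750 4.7850 0.3150 0.0000 0.0000 0.0000 0.0000] k=[24 33 24 0 0 0 0 0 0]
t=6: x=[24.9450 31.1100 22.4250 2.5200 0.0000 0.0000 0.0000 0.0000 0.0000] k=[29 27 22 0 0 0 0 0 0]
t=7: x=[28.7900 26.6850 20.2150 2.3100 0.0000 0.0000 0.0000 0.0000 0.0000] k=[27 22 19 0 0 0 0 0 0]
t=8: x=[26.4750 22.2100 17.3200 1.9950 0.0000 0.0000 0.0000 0.0000 0.0000] k=[22 25 21 0 0 0 0 0 0]
t=9: x=[22.3150 24.2650 19.2150 2.2050 0.0000 0.0000 0.0000 0.0000 0.0000] k=[27 20 24 2 0 0 0 0 0]
t=10: x=[26.2650 21.1550 21.2700 4.1000 0.2100 0.0000 0.0000 0.0000 0.0000] k=[31 16 18 0 0 0 0 0 0]
t=11: x=[29.4250 17.7850 15.9000 1.8900 0.0000 0.0000 0.0000 0.0000 0.0000] k=[32 17 14 2 0 0 0 0 0]
t=12: x=[30.4250 18.2600 13.0550 3.0500 0.2100 0.0000 0.0000 0.0000 0.0000] k=[25 13 11 2 0 0 0 0 0]
t=13: x=[23.7400 14.0500 10.2650 2.7350 0.2100 0.0000 0.0000 0.0000 0.0000] k=[23 17 12 0 0 0 0 0 0]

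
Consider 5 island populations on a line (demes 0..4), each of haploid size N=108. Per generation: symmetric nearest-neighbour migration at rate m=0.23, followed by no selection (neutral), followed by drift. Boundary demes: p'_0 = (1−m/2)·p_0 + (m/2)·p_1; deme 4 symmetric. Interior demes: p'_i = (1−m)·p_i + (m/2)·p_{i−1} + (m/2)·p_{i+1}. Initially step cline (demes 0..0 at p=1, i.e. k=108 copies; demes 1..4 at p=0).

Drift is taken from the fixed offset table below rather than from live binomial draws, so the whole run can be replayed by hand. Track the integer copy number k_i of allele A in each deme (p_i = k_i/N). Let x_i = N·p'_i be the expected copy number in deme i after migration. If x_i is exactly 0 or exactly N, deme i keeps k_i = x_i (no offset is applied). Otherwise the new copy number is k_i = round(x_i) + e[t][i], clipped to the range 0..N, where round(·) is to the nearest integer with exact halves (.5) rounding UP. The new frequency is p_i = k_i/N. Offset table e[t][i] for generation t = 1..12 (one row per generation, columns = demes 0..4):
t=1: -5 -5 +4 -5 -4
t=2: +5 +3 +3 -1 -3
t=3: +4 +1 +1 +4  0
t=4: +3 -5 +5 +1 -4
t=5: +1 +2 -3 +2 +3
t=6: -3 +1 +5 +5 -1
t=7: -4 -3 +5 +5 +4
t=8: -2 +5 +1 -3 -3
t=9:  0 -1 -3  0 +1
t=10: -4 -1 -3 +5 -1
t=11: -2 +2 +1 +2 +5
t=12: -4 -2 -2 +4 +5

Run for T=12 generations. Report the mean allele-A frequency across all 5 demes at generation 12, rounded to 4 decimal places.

t=0: k=[108 0 0 0 0]
t=1: x=[95.5800 12.4200 0.0000 0.0000 0.0000] k=[91 7 0 0 0]
t=2: x=[81.3400 15.8550 0.8050 0.0000 0.0000] k=[86 19 4 0 0]
t=3: x=[78.2950 24.9800 5.2650 0.4600 0.0000] k=[82 26 6 4 0]
t=4: x=[75.5600 30.1400 8.0700 3.7700 0.4600] k=[79 25 13 5 0]
t=5: x=[72.7900 29.8300 13.4600 5.3450 0.5750] k=[74 32 10 7 4]
t=6: x=[69.1700 34.3000 12.1850 7.0000 4.3450] k=[66 35 17 12 3]
t=7: x=[62.4350 36.4950 18.4950 11.5400 4.0350] k=[58 33 23 17 8]
t=8: x=[55.1250 34.7250 23.4600 16.6550 9.0350] k=[53 40 24 14 6]
t=9: x=[51.5050 39.6550 24.6900 14.2300 6.9200] k=[52 39 22 14 8]
t=10: x=[50.5050 38.5400 23.0350 14.2300 8.6900] k=[47 38 20 19 8]
t=11: x=[45.9650 36.9650 21.9550 17.8500 9.2650] k=[44 39 23 20 14]
t=12: x=[43.4250 37.7350 24.4950 19.6550 14.6900] k=[39 36 22 24 20]

0.2611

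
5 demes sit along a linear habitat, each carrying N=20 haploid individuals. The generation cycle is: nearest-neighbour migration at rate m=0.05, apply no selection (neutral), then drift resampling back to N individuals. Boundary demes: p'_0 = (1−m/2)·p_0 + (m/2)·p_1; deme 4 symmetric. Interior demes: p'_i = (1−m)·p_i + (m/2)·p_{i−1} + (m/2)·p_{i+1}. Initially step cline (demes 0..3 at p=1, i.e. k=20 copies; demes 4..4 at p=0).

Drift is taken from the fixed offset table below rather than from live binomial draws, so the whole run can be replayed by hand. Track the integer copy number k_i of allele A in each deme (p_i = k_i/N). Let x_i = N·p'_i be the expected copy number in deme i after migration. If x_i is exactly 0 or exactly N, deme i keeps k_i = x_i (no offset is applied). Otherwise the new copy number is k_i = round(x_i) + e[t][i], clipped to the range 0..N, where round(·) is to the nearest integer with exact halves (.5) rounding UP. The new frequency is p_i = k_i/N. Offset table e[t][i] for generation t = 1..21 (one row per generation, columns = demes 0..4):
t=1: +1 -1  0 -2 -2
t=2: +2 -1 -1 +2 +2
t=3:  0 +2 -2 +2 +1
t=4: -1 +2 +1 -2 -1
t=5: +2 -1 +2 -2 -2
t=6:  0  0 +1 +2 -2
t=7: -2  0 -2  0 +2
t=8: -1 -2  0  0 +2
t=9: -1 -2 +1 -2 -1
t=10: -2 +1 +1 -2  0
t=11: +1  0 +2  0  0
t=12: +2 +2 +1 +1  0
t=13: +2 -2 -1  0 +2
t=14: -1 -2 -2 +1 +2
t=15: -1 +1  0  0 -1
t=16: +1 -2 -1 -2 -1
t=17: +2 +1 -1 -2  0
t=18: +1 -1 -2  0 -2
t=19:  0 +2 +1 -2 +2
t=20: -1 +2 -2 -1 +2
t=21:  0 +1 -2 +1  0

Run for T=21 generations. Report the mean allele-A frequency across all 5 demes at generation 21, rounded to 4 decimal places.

0.6400

t=0: k=[20 20 20 20 0]
t=1: x=[20.0000 20.0000 20.0000 19.5000 0.5000] k=[20 20 20 18 0]
t=2: x=[20.0000 20.0000 19.9500 17.6000 0.4500] k=[20 20 19 20 2]
t=3: x=[20.0000 19.9750 19.0500 19.5250 2.4500] k=[20 20 17 20 3]
t=4: x=[20.0000 19.9250 17.1500 19.5000 3.4250] k=[20 20 18 18 2]
t=5: x=[20.0000 19.9500 18.0500 17.6000 2.4000] k=[20 19 20 16 0]
t=6: x=[19.9750 19.0500 19.8750 15.7000 0.4000] k=[20 19 20 18 0]
t=7: x=[19.9750 19.0500 19.9250 17.6000 0.4500] k=[18 19 18 18 2]
t=8: x=[18.0250 18.9500 18.0250 17.6000 2.4000] k=[17 17 18 18 4]
t=9: x=[17.0000 17.0250 17.9750 17.6500 4.3500] k=[16 15 19 16 3]
t=10: x=[15.9750 15.1250 18.8250 15.7500 3.3250] k=[14 16 20 14 3]
t=11: x=[14.0500 16.0500 19.7500 13.8750 3.2750] k=[15 16 20 14 3]
t=12: x=[15.0250 16.0750 19.7500 13.8750 3.2750] k=[17 18 20 15 3]
t=13: x=[17.0250 18.0250 19.8250 14.8250 3.3000] k=[19 16 19 15 5]
t=14: x=[18.9250 16.1500 18.8250 14.8500 5.2500] k=[18 14 17 16 7]
t=15: x=[17.9000 14.1750 16.9000 15.8000 7.2250] k=[17 15 17 16 6]
t=16: x=[16.9500 15.1000 16.9250 15.7750 6.2500] k=[18 13 16 14 5]
t=17: x=[17.8750 13.2000 15.8750 13.8250 5.2250] k=[20 14 15 12 5]
t=18: x=[19.8500 14.1750 14.9000 11.9000 5.1750] k=[20 13 13 12 3]
t=19: x=[19.8250 13.1750 12.9750 11.8000 3.2250] k=[20 15 14 10 5]
t=20: x=[19.8750 15.1000 13.9250 9.9750 5.1250] k=[19 17 12 9 7]
t=21: x=[18.9500 16.9250 12.0500 9.0250 7.0500] k=[19 18 10 10 7]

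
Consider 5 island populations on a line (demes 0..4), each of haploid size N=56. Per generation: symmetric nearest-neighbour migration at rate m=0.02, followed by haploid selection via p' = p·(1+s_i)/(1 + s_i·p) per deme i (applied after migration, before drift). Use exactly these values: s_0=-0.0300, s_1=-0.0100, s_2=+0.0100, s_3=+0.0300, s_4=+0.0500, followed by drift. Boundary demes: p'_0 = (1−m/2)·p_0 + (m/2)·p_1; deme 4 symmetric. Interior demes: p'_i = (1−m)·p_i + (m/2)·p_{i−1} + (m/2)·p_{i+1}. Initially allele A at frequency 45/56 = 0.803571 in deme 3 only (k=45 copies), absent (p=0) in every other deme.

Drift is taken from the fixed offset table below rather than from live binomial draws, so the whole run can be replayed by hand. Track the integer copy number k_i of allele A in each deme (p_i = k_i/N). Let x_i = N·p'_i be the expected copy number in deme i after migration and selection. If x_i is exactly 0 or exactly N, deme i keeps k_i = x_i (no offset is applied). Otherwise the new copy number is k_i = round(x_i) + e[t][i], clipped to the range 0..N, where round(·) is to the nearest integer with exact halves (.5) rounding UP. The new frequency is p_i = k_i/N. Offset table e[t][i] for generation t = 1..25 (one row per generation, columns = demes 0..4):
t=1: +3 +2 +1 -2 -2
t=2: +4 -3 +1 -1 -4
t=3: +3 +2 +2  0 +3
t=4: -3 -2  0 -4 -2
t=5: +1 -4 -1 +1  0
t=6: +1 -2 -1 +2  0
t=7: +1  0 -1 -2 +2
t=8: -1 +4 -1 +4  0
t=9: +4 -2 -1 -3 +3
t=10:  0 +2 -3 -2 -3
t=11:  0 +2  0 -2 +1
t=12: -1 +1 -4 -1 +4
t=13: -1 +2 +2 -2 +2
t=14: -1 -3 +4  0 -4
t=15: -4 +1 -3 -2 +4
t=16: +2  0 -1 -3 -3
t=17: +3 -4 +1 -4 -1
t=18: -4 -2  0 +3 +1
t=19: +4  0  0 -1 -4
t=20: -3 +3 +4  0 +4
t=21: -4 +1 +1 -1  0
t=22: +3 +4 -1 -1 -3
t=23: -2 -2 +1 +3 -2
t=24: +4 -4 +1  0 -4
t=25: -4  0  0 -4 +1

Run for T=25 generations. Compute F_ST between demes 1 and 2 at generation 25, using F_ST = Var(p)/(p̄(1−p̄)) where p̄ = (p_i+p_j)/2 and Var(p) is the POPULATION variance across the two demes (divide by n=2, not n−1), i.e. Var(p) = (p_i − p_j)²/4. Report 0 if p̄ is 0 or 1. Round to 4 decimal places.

0.0300

t=0: k=[0 0 0 45 0]
t=1: x=[0.0000 0.0000 0.4545 44.3746 0.4723] k=[0 0 1 42 0]
t=2: x=[0.0000 0.0099 1.4136 41.4900 0.4408] k=[0 0 2 40 0]
t=3: x=[0.0000 0.0198 2.3826 39.5653 0.4199] k=[0 2 4 40 3]
t=4: x=[0.0194 1.9807 4.3800 39.6147 3.5279] k=[0 0 4 36 2]
t=5: x=[0.0000 0.0396 4.3195 35.7239 2.4519] k=[0 0 3 37 2]
t=6: x=[0.0000 0.0297 3.3411 36.6857 2.4623] k=[0 0 2 39 2]
t=7: x=[0.0000 0.0198 2.3725 38.6163 2.4832] k=[0 0 1 37 4]
t=8: x=[0.0000 0.0099 1.3632 36.6857 4.5290] k=[0 4 0 41 5]
t=9: x=[0.0388 3.8835 0.4545 40.5627 5.6012] k=[4 2 0 38 9]
t=10: x=[3.8688 1.9807 0.4040 37.6960 9.6743] k=[4 4 0 36 7]
t=11: x=[3.8883 3.9232 0.4040 35.7338 7.6050] k=[4 6 0 34 9]
t=12: x=[3.9078 5.8670 0.4040 33.8072 9.6329] k=[3 7 0 33 14]
t=13: x=[2.9536 6.8295 0.4040 32.8822 14.7131] k=[2 9 2 31 17]
t=14: x=[2.0101 8.7853 2.3826 30.9798 17.7257] k=[1 6 6 31 14]
t=15: x=[1.0191 5.8968 6.3055 30.9897 14.6926] k=[0 7 3 29 19]
t=16: x=[0.0679 6.8295 3.3310 29.0534 19.7187] k=[2 7 2 26 17]
t=17: x=[1.9907 6.8394 2.3120 26.0814 17.6748] k=[5 3 3 22 17]
t=18: x=[4.8435 2.9914 3.2201 22.1545 17.6341] k=[1 1 3 25 19]
t=19: x=[0.9705 1.0100 3.2302 25.1288 19.6781] k=[5 1 3 24 16]
t=20: x=[4.8240 1.0496 3.2201 24.1150 16.6450] k=[2 4 7 24 21]
t=21: x=[1.9615 3.9727 7.2022 24.2054 21.6745] k=[0 5 8 23 22]
t=22: x=[0.0485 4.9346 8.1893 23.2408 22.6651] k=[3 9 7 22 20]
t=23: x=[2.9731 8.8449 7.2324 22.2250 20.6518] k=[1 7 8 25 19]
t=24: x=[1.0288 6.8890 8.2296 25.1790 19.6781] k=[5 3 9 25 16]
t=25: x=[4.8435 3.0509 9.1761 25.1589 16.6552] k=[1 3 9 21 18]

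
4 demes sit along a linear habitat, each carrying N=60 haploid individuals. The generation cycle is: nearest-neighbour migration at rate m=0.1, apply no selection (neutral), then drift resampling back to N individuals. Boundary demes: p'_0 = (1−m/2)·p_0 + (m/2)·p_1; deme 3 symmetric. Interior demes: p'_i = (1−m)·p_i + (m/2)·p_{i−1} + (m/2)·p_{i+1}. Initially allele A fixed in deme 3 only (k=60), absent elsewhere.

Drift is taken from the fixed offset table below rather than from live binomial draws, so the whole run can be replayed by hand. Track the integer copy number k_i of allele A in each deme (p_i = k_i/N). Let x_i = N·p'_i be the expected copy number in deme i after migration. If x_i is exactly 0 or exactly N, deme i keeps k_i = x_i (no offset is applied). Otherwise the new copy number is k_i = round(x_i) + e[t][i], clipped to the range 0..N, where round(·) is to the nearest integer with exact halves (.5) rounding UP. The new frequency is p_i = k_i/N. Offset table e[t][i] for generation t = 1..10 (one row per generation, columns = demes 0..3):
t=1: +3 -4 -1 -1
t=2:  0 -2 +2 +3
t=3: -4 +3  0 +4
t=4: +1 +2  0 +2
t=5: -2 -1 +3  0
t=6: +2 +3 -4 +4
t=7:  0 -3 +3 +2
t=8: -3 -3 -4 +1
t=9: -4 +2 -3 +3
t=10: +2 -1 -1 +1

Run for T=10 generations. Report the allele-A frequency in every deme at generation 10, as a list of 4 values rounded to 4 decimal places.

[0.0333, 0.0667, 0.2333, 0.9500]

t=0: k=[0 0 0 60]
t=1: x=[0.0000 0.0000 3.0000 57.0000] k=[0 0 2 56]
t=2: x=[0.0000 0.1000 4.6000 53.3000] k=[0 0 7 56]
t=3: x=[0.0000 0.3500 9.1000 53.5500] k=[0 3 9 58]
t=4: x=[0.1500 3.1500 11.1500 55.5500] k=[1 5 11 58]
t=5: x=[1.2000 5.1000 13.0500 55.6500] k=[0 4 16 56]
t=6: x=[0.2000 4.4000 17.4000 54.0000] k=[2 7 13 58]
t=7: x=[2.2500 7.0500 14.9500 55.7500] k=[2 4 18 58]
t=8: x=[2.1000 4.6000 19.3000 56.0000] k=[0 2 15 57]
t=9: x=[0.1000 2.5500 16.4500 54.9000] k=[0 5 13 58]
t=10: x=[0.2500 5.1500 14.8500 55.7500] k=[2 4 14 57]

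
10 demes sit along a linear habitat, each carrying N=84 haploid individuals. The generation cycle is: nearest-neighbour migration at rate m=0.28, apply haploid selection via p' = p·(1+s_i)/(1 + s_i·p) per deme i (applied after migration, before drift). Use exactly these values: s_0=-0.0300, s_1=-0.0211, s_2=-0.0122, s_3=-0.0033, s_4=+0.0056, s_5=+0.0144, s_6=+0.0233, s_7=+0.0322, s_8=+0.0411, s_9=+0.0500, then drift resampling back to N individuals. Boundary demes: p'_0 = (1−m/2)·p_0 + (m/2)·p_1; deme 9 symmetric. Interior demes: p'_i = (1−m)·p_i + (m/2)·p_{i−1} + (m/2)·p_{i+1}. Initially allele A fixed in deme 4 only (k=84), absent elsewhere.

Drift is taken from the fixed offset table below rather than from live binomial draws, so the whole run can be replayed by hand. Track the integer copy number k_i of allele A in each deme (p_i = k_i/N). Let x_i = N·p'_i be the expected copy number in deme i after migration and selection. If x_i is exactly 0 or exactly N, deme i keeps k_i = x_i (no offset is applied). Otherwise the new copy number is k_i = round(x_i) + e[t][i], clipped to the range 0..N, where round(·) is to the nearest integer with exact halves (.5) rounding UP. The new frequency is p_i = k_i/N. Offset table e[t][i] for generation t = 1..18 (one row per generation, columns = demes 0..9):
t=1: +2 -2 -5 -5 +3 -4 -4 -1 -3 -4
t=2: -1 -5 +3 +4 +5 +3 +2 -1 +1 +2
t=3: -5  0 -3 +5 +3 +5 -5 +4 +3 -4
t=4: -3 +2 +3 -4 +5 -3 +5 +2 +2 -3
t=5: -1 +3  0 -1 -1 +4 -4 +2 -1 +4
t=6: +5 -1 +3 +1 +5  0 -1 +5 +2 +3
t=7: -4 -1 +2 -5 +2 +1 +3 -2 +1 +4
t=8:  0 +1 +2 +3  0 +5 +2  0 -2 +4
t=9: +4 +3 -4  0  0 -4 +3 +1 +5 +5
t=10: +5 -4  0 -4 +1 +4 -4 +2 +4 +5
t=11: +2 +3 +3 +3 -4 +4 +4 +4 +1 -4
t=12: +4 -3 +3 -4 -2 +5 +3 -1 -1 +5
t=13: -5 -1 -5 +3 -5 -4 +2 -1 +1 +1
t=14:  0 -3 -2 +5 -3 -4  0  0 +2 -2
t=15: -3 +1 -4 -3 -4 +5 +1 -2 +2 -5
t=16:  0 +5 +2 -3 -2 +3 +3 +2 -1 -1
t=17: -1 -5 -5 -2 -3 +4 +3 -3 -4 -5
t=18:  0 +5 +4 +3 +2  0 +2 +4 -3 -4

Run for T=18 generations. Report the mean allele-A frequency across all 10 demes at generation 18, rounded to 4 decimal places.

0.2321

t=0: k=[0 0 0 0 84 0 0 0 0 0]
t=1: x=[0.0000 0.0000 0.0000 11.7266 60.5745 11.9053 0.0000 0.0000 0.0000 0.0000] k=[0 0 0 7 64 8 0 0 0 0]
t=2: x=[0.0000 0.0000 0.9682 13.9615 48.2947 14.8944 1.1457 0.0000 0.0000 0.0000] k=[0 0 4 18 53 18 3 0 0 0]
t=3: x=[0.0000 0.5483 5.3383 20.8881 43.3172 21.0246 4.7828 0.4335 0.0000 0.0000] k=[0 1 2 26 46 26 0 4 0 0]
t=4: x=[0.1358 0.9791 5.1602 25.3814 40.5171 25.4127 4.2929 2.9695 0.5829 0.0000] k=[0 3 8 21 46 22 9 5 3 0]
t=5: x=[0.4075 3.2134 9.0207 22.6253 39.2568 23.7830 10.4693 5.4390 2.9734 0.4409] k=[0 6 9 22 38 28 6 7 2 4]
t=6: x=[0.8150 5.4699 10.2887 22.3657 34.4734 26.5791 9.4108 6.3434 3.0980 3.8974] k=[6 4 13 23 39 27 8 11 5 7]
t=7: x=[5.5598 5.4307 13.0045 23.7836 35.1941 26.2775 11.3034 10.0162 6.3525 7.0279] k=[2 4 15 19 37 27 14 8 7 11]
t=8: x=[2.2134 5.1558 13.8772 20.9080 33.1920 26.8405 15.2656 8.9503 7.9864 10.8943] k=[2 6 16 24 33 32 17 9 6 15]
t=9: x=[2.4855 6.7072 15.5638 24.0832 31.7102 30.3165 18.3076 9.9752 7.9657 14.3100] k=[6 10 12 24 32 26 21 11 13 19]
t=10: x=[6.3781 9.5382 13.2623 23.3842 30.1478 26.3981 20.6567 13.0250 14.0243 18.8641] k=[11 6 13 19 31 30 17 15 18 24]
t=11: x=[10.0279 7.5325 12.7269 19.7900 29.2864 28.5890 18.8749 16.1086 19.0058 23.9873] k=[12 11 16 23 25 33 23 20 20 20]
t=12: x=[11.5531 11.6247 16.1195 22.2459 25.9400 30.7582 24.3766 20.9138 20.6202 20.7529] k=[16 9 19 18 24 36 27 20 20 26]
t=13: x=[14.6480 11.1718 17.2908 18.9315 24.9378 33.3471 27.7060 21.4828 21.4775 26.0282] k=[10 10 12 22 20 29 30 20 22 27]
t=14: x=[9.7348 10.0891 12.9847 20.2691 21.6296 28.1469 28.8950 22.1937 23.0882 27.1894] k=[10 7 11 25 19 24 29 22 25 25]
t=15: x=[9.3245 7.8273 12.2708 22.1461 20.6268 24.2458 27.7463 23.9387 25.2861 25.8651] k=[6 9 8 19 17 29 29 22 27 21]
t=16: x=[6.2417 8.2795 9.5754 17.1349 19.0421 27.5842 28.4517 24.2226 26.1803 22.6377] k=[6 13 12 14 17 31 31 26 25 22]
t=17: x=[6.7875 11.6641 12.2906 14.1012 18.6208 29.3123 30.7476 27.1389 25.4284 23.2310] k=[6 7 7 12 16 33 34 24 21 18]
t=18: x=[5.9689 6.7268 7.6146 11.8264 17.8985 31.0393 32.9199 25.5398 21.6407 19.1312] k=[6 12 12 15 20 31 35 30 19 15]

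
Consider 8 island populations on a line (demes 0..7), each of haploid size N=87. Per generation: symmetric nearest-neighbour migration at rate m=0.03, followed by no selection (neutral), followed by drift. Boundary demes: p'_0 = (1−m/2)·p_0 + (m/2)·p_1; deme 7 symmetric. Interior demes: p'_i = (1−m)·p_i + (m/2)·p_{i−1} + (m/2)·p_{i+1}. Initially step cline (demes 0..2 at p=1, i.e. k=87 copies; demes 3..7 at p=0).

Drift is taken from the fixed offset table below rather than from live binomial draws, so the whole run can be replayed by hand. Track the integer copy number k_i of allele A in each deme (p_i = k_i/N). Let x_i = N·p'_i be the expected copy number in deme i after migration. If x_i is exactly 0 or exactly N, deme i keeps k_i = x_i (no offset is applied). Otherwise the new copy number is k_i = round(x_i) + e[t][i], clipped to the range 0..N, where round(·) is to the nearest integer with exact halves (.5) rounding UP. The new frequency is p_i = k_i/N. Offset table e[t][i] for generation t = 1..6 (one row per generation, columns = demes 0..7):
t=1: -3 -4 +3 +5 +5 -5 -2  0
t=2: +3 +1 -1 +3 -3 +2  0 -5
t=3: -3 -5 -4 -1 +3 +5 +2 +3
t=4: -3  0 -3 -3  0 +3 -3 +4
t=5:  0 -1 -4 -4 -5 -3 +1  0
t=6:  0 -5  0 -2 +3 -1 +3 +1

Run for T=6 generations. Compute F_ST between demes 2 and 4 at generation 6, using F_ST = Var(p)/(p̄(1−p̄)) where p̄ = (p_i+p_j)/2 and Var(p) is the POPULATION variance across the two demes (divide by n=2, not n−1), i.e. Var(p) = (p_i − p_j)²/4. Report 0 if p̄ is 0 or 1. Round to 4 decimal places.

0.6088

t=0: k=[87 87 87 0 0 0 0 0]
t=1: x=[87.0000 87.0000 85.6950 1.3050 0.0000 0.0000 0.0000 0.0000] k=[87 87 87 6 0 0 0 0]
t=2: x=[87.0000 87.0000 85.7850 7.1250 0.0900 0.0000 0.0000 0.0000] k=[87 87 85 10 0 0 0 0]
t=3: x=[87.0000 86.9700 83.9050 10.9750 0.1500 0.0000 0.0000 0.0000] k=[87 82 80 10 3 0 0 0]
t=4: x=[86.9250 82.0450 78.9800 10.9450 3.0600 0.0450 0.0000 0.0000] k=[84 82 76 8 3 3 0 0]
t=5: x=[83.9700 81.9400 75.0700 8.9450 3.0750 2.9550 0.0450 0.0000] k=[84 81 71 5 0 0 1 0]
t=6: x=[83.9550 80.8950 70.1600 5.9150 0.0750 0.0150 0.9700 0.0150] k=[84 76 70 4 3 0 4 1]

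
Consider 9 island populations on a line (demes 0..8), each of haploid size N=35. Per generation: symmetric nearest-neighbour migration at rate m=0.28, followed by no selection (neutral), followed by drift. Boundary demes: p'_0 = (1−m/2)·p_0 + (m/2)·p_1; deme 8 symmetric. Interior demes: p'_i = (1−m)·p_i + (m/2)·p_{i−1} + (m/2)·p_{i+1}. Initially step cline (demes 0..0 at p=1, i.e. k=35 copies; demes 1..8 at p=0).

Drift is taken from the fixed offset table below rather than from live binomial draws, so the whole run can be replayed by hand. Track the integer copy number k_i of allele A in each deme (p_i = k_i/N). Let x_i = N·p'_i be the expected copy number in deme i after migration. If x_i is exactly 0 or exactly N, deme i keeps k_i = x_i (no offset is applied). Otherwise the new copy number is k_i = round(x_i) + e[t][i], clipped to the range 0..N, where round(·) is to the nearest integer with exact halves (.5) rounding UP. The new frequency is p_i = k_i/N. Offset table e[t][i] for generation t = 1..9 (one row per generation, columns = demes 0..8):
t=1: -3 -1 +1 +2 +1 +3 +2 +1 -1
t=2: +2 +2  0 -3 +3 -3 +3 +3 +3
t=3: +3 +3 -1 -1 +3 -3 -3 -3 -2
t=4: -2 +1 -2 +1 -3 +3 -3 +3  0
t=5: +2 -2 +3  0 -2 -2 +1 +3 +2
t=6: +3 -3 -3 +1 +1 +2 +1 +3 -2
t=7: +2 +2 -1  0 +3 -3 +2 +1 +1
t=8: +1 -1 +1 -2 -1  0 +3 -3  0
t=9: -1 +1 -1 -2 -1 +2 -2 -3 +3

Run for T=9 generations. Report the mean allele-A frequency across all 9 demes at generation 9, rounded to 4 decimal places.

0.1365

t=0: k=[35 0 0 0 0 0 0 0 0]
t=1: x=[30.1000 4.9000 0.0000 0.0000 0.0000 0.0000 0.0000 0.0000 0.0000] k=[27 4 0 0 0 0 0 0 0]
t=2: x=[23.7800 6.6600 0.5600 0.0000 0.0000 0.0000 0.0000 0.0000 0.0000] k=[26 9 1 0 0 0 0 0 0]
t=3: x=[23.6200 10.2600 1.9800 0.1400 0.0000 0.0000 0.0000 0.0000 0.0000] k=[27 13 1 0 0 0 0 0 0]
t=4: x=[25.0400 13.2800 2.5400 0.1400 0.0000 0.0000 0.0000 0.0000 0.0000] k=[23 14 1 1 0 0 0 0 0]
t=5: x=[21.7400 13.4400 2.8200 0.8600 0.1400 0.0000 0.0000 0.0000 0.0000] k=[24 11 6 1 0 0 0 0 0]
t=6: x=[22.1800 12.1200 6.0000 1.5600 0.1400 0.0000 0.0000 0.0000 0.0000] k=[25 9 3 3 1 0 0 0 0]
t=7: x=[22.7600 10.4000 3.8400 2.7200 1.1400 0.1400 0.0000 0.0000 0.0000] k=[25 12 3 3 4 0 0 0 0]
t=8: x=[23.1800 12.5600 4.2600 3.1400 3.3000 0.5600 0.0000 0.0000 0.0000] k=[24 12 5 1 2 1 0 0 0]
t=9: x=[22.3200 12.7000 5.4200 1.7000 1.7200 1.0000 0.1400 0.0000 0.0000] k=[21 14 4 0 1 3 0 0 0]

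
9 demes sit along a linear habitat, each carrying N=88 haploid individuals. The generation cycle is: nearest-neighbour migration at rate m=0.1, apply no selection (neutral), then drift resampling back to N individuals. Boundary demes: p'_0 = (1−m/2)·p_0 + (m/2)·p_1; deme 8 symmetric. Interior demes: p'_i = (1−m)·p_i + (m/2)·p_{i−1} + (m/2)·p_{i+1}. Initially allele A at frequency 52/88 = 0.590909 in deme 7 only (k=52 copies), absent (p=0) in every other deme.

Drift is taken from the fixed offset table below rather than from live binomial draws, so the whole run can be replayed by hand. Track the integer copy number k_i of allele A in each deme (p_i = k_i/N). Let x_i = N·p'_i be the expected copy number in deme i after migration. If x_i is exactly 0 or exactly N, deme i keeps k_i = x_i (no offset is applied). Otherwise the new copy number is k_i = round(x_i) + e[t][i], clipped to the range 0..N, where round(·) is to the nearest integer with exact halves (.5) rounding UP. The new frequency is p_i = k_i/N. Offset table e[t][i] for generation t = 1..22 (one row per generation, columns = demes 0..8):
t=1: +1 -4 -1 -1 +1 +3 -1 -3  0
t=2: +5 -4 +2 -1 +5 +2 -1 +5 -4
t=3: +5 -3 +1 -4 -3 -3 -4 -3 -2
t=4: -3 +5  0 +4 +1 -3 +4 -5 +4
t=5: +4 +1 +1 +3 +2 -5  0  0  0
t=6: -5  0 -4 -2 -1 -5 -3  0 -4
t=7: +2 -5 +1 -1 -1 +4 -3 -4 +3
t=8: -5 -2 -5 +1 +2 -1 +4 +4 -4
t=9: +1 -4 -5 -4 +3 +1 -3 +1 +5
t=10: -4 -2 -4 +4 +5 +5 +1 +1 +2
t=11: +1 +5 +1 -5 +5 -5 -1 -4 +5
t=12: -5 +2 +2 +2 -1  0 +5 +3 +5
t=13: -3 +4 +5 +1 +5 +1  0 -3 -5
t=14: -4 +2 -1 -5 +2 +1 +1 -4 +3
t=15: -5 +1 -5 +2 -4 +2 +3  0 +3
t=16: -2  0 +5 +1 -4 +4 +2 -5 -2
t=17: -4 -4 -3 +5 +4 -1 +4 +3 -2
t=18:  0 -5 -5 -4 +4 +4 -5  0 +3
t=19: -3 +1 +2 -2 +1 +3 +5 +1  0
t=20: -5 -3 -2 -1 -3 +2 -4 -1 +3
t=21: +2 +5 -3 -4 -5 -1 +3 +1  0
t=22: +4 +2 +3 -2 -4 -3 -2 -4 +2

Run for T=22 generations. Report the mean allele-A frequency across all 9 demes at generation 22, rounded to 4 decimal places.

0.1073

t=0: k=[0 0 0 0 0 0 0 52 0]
t=1: x=[0.0000 0.0000 0.0000 0.0000 0.0000 0.0000 2.6000 46.8000 2.6000] k=[0 0 0 0 0 0 2 44 3]
t=2: x=[0.0000 0.0000 0.0000 0.0000 0.0000 0.1000 4.0000 39.8500 5.0500] k=[0 0 0 0 0 2 3 45 1]
t=3: x=[0.0000 0.0000 0.0000 0.0000 0.1000 1.9500 5.0500 40.7000 3.2000] k=[0 0 0 0 0 0 1 38 1]
t=4: x=[0.0000 0.0000 0.0000 0.0000 0.0000 0.0500 2.8000 34.3000 2.8500] k=[0 0 0 0 0 0 7 29 7]
t=5: x=[0.0000 0.0000 0.0000 0.0000 0.0000 0.3500 7.7500 26.8000 8.1000] k=[0 0 0 0 0 0 8 27 8]
t=6: x=[0.0000 0.0000 0.0000 0.0000 0.0000 0.4000 8.5500 25.1000 8.9500] k=[0 0 0 0 0 0 6 25 5]
t=7: x=[0.0000 0.0000 0.0000 0.0000 0.0000 0.3000 6.6500 23.0500 6.0000] k=[0 0 0 0 0 4 4 19 9]
t=8: x=[0.0000 0.0000 0.0000 0.0000 0.2000 3.8000 4.7500 17.7500 9.5000] k=[0 0 0 0 2 3 9 22 6]
t=9: x=[0.0000 0.0000 0.0000 0.1000 1.9500 3.2500 9.3500 20.5500 6.8000] k=[0 0 0 0 5 4 6 22 12]
t=10: x=[0.0000 0.0000 0.0000 0.2500 4.7000 4.1500 6.7000 20.7000 12.5000] k=[0 0 0 4 10 9 8 22 15]
t=11: x=[0.0000 0.0000 0.2000 4.1000 9.6500 9.0000 8.7500 20.9500 15.3500] k=[0 0 1 0 15 4 8 17 20]
t=12: x=[0.0000 0.0500 0.9000 0.8000 13.7000 4.7500 8.2500 16.7000 19.8500] k=[0 2 3 3 13 5 13 20 25]
t=13: x=[0.1000 1.9500 2.9500 3.5000 12.1000 5.8000 12.9500 19.9000 24.7500] k=[0 6 8 5 17 7 13 17 20]
t=14: x=[0.3000 5.8000 7.7500 5.7500 15.9000 7.8000 12.9000 16.9500 19.8500] k=[0 8 7 1 18 9 14 13 23]
t=15: x=[0.4000 7.5500 6.7500 2.1500 16.7000 9.7000 13.7000 13.5500 22.5000] k=[0 9 2 4 13 12 17 14 26]
t=16: x=[0.4500 8.2000 2.4500 4.3500 12.5000 12.3000 16.6000 14.7500 25.4000] k=[0 8 7 5 9 16 19 10 23]
t=17: x=[0.4000 7.5500 6.9500 5.3000 9.1500 15.8000 18.4000 11.1000 22.3500] k=[0 4 4 10 13 15 22 14 20]
t=18: x=[0.2000 3.8000 4.3000 9.8500 12.9500 15.2500 21.2500 14.7000 19.7000] k=[0 0 0 6 17 19 16 15 23]
t=19: x=[0.0000 0.0000 0.3000 6.2500 16.5500 18.7500 16.1000 15.4500 22.6000] k=[0 0 2 4 18 22 21 16 23]
t=20: x=[0.0000 0.1000 2.0000 4.6000 17.5000 21.7500 20.8000 16.6000 22.6500] k=[0 0 0 4 15 24 17 16 26]
t=21: x=[0.0000 0.0000 0.2000 4.3500 14.9000 23.2000 17.3000 16.5500 25.5000] k=[0 0 0 0 10 22 20 18 26]
t=22: x=[0.0000 0.0000 0.0000 0.5000 10.1000 21.3000 20.0000 18.5000 25.6000] k=[0 0 0 0 6 18 18 15 28]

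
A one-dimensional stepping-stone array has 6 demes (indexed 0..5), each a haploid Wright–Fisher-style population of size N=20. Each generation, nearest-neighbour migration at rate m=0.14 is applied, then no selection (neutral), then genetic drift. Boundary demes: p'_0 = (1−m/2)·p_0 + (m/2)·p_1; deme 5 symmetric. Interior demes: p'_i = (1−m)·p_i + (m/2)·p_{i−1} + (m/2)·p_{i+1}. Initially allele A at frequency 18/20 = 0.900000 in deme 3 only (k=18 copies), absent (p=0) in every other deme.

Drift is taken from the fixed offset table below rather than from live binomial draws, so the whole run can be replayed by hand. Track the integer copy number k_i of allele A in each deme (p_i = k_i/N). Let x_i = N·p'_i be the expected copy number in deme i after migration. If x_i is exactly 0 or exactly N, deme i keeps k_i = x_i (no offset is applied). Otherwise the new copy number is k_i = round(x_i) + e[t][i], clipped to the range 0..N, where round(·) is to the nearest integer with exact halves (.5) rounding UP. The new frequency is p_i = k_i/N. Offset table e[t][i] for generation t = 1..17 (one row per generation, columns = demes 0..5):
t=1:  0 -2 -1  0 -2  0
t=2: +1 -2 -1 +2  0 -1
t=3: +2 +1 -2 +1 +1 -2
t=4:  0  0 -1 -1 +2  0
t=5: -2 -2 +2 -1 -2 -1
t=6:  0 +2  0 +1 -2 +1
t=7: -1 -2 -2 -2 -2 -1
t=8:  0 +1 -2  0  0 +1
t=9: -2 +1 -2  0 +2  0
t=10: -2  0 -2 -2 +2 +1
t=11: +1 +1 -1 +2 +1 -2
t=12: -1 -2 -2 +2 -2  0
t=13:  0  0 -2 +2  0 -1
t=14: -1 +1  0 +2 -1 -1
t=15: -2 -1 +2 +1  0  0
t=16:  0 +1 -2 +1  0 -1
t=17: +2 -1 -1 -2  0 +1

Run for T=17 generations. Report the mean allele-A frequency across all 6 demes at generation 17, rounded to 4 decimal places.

t=0: k=[0 0 0 18 0 0]
t=1: x=[0.0000 0.0000 1.2600 15.4800 1.2600 0.0000] k=[0 0 0 15 0 0]
t=2: x=[0.0000 0.0000 1.0500 12.9000 1.0500 0.0000] k=[0 0 0 15 1 0]
t=3: x=[0.0000 0.0000 1.0500 12.9700 1.9100 0.0700] k=[0 0 0 14 3 0]
t=4: x=[0.0000 0.0000 0.9800 12.2500 3.5600 0.2100] k=[0 0 0 11 6 0]
t=5: x=[0.0000 0.0000 0.7700 9.8800 5.9300 0.4200] k=[0 0 3 9 4 0]
t=6: x=[0.0000 0.2100 3.2100 8.2300 4.0700 0.2800] k=[0 2 3 9 2 1]
t=7: x=[0.1400 1.9300 3.3500 8.0900 2.4200 1.0700] k=[0 0 1 6 0 0]
t=8: x=[0.0000 0.0700 1.2800 5.2300 0.4200 0.0000] k=[0 1 0 5 0 0]
t=9: x=[0.0700 0.8600 0.4200 4.3000 0.3500 0.0000] k=[0 2 0 4 2 0]
t=10: x=[0.1400 1.7200 0.4200 3.5800 2.0000 0.1400] k=[0 2 0 2 4 1]
t=11: x=[0.1400 1.7200 0.2800 2.0000 3.6500 1.2100] k=[1 3 0 4 5 0]
t=12: x=[1.1400 2.6500 0.4900 3.7900 4.5800 0.3500] k=[0 1 0 6 3 0]
t=13: x=[0.0700 0.8600 0.4900 5.3700 3.0000 0.2100] k=[0 1 0 7 3 0]
t=14: x=[0.0700 0.8600 0.5600 6.2300 3.0700 0.2100] k=[0 2 1 8 2 0]
t=15: x=[0.1400 1.7900 1.5600 7.0900 2.2800 0.1400] k=[0 1 4 8 2 0]
t=16: x=[0.0700 1.1400 4.0700 7.3000 2.2800 0.1400] k=[0 2 2 8 2 0]
t=17: x=[0.1400 1.8600 2.4200 7.1600 2.2800 0.1400] k=[2 1 1 5 2 1]

0.1000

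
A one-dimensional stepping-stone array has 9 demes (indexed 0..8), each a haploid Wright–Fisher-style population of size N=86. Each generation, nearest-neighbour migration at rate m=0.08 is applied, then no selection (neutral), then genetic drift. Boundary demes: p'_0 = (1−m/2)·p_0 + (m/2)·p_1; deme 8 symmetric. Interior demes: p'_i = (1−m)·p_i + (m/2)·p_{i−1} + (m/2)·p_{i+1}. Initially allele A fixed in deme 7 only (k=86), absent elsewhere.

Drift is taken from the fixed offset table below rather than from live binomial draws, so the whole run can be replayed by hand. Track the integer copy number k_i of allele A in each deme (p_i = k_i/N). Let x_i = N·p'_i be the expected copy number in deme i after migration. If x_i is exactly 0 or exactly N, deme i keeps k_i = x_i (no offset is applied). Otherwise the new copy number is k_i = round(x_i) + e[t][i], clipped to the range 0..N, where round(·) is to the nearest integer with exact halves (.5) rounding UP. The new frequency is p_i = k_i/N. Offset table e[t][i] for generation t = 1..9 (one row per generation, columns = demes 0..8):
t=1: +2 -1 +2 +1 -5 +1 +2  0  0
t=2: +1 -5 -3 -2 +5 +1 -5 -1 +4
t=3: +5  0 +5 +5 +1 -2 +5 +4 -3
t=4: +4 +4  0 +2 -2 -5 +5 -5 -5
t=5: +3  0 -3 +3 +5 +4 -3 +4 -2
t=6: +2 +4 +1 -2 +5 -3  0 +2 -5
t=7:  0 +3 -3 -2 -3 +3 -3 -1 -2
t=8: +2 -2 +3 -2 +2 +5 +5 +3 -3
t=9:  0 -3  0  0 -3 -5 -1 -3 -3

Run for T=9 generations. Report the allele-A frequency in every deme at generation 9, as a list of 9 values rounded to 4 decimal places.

t=0: k=[0 0 0 0 0 0 0 86 0]
t=1: x=[0.0000 0.0000 0.0000 0.0000 0.0000 0.0000 3.4400 79.1200 3.4400] k=[0 0 0 0 0 0 5 79 3]
t=2: x=[0.0000 0.0000 0.0000 0.0000 0.0000 0.2000 7.7600 73.0000 6.0400] k=[0 0 0 0 0 1 3 72 10]
t=3: x=[0.0000 0.0000 0.0000 0.0000 0.0400 1.0400 5.6800 66.7600 12.4800] k=[0 0 0 0 1 0 11 71 9]
t=4: x=[0.0000 0.0000 0.0000 0.0400 0.9200 0.4800 12.9600 66.1200 11.4800] k=[0 0 0 2 0 0 18 61 6]
t=5: x=[0.0000 0.0000 0.0800 1.8400 0.0800 0.7200 19.0000 57.0800 8.2000] k=[0 0 0 5 5 5 16 61 6]
t=6: x=[0.0000 0.0000 0.2000 4.8000 5.0000 5.4400 17.3600 57.0000 8.2000] k=[0 0 1 3 10 2 17 59 3]
t=7: x=[0.0000 0.0400 1.0400 3.2000 9.4000 2.9200 18.0800 55.0800 5.2400] k=[0 3 0 1 6 6 15 54 3]
t=8: x=[0.1200 2.7600 0.1600 1.1600 5.8000 6.3600 16.2000 50.4000 5.0400] k=[2 1 3 0 8 11 21 53 2]
t=9: x=[1.9600 1.1200 2.8000 0.4400 7.8000 11.2800 21.8800 49.6800 4.0400] k=[2 0 3 0 5 6 21 47 1]

[0.0233, 0.0000, 0.0349, 0.0000, 0.0581, 0.0698, 0.2442, 0.5465, 0.0116]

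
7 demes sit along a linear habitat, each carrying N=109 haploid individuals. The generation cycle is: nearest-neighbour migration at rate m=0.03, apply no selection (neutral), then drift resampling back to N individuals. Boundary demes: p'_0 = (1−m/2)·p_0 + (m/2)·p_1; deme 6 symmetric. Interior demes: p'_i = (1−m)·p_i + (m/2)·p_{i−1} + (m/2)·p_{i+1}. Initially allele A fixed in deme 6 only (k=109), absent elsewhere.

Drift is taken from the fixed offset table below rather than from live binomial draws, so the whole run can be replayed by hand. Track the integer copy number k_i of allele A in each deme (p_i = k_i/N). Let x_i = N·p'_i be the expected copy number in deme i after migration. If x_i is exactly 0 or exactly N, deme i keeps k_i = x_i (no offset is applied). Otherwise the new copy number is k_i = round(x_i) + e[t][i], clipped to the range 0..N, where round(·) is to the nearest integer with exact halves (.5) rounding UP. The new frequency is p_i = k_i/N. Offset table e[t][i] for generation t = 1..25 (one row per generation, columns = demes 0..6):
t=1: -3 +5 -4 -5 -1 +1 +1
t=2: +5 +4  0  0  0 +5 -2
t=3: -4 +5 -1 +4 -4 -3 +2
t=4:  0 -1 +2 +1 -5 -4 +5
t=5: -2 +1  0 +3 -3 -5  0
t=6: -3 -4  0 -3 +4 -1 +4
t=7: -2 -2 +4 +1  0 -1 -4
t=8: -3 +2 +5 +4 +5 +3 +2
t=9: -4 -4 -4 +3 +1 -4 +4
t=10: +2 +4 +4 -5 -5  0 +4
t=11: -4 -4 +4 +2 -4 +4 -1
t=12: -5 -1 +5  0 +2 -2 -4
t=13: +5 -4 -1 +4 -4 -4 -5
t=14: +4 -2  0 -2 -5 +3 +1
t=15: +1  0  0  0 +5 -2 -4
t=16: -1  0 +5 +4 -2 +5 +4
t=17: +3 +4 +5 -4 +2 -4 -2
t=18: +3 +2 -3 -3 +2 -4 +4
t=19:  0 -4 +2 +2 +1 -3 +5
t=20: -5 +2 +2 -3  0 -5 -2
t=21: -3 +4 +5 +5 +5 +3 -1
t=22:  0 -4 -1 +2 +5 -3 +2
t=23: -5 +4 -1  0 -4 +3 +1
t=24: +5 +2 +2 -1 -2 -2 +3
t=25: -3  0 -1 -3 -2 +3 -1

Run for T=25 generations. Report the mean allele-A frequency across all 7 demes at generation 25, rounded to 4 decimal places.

0.2084

t=0: k=[0 0 0 0 0 0 109]
t=1: x=[0.0000 0.0000 0.0000 0.0000 0.0000 1.6350 107.3650] k=[0 0 0 0 0 3 108]
t=2: x=[0.0000 0.0000 0.0000 0.0000 0.0450 4.5300 106.4250] k=[0 0 0 0 0 10 104]
t=3: x=[0.0000 0.0000 0.0000 0.0000 0.1500 11.2600 102.5900] k=[0 0 0 0 0 8 105]
t=4: x=[0.0000 0.0000 0.0000 0.0000 0.1200 9.3350 103.5450] k=[0 0 0 0 0 5 109]
t=5: x=[0.0000 0.0000 0.0000 0.0000 0.0750 6.4850 107.4400] k=[0 0 0 0 0 1 107]
t=6: x=[0.0000 0.0000 0.0000 0.0000 0.0150 2.5750 105.4100] k=[0 0 0 0 4 2 109]
t=7: x=[0.0000 0.0000 0.0000 0.0600 3.9100 3.6350 107.3950] k=[0 0 0 1 4 3 103]
t=8: x=[0.0000 0.0000 0.0150 1.0300 3.9400 4.5150 101.5000] k=[0 0 5 5 9 8 104]
t=9: x=[0.0000 0.0750 4.9250 5.0600 8.9250 9.4550 102.5600] k=[0 0 1 8 10 5 107]
t=10: x=[0.0000 0.0150 1.0900 7.9250 9.8950 6.6050 105.4700] k=[0 4 5 3 5 7 109]
t=11: x=[0.0600 3.9550 4.9550 3.0600 5.0000 8.5000 107.4700] k=[0 0 9 5 1 13 106]
t=12: x=[0.0000 0.1350 8.8050 5.0000 1.2400 14.2150 104.6050] k=[0 0 14 5 3 12 101]
t=13: x=[0.0000 0.2100 13.6550 5.1050 3.1650 13.2000 99.6650] k=[0 0 13 9 0 9 95]
t=14: x=[0.0000 0.1950 12.7450 8.9250 0.2700 10.1550 93.7100] k=[0 0 13 7 0 13 95]
t=15: x=[0.0000 0.1950 12.7150 6.9850 0.3000 14.0350 93.7700] k=[0 0 13 7 5 12 90]
t=16: x=[0.0000 0.1950 12.7150 7.0600 5.1350 13.0650 88.8300] k=[0 0 18 11 3 18 93]
t=17: x=[0.0000 0.2700 17.6250 10.9850 3.3450 18.9000 91.8750] k=[0 4 23 7 5 15 90]
t=18: x=[0.0600 4.2250 22.4750 7.2100 5.1800 15.9750 88.8750] k=[3 6 19 4 7 12 93]
t=19: x=[3.0450 6.1500 18.5800 4.2700 7.0300 13.1400 91.7850] k=[3 2 21 6 8 10 97]
t=20: x=[2.9850 2.3000 20.4900 6.2550 8.0000 11.2750 95.6950] k=[0 4 22 3 8 6 94]
t=21: x=[0.0600 4.2100 21.4450 3.3600 7.8950 7.3500 92.6800] k=[0 8 26 8 13 10 92]
t=22: x=[0.1200 8.1500 25.4600 8.3450 12.8800 11.2750 90.7700] k=[0 4 24 10 18 8 93]
t=23: x=[0.0600 4.2400 23.4900 10.3300 17.7300 9.4250 91.7250] k=[0 8 22 10 14 12 93]
t=24: x=[0.1200 8.0900 21.6100 10.2400 13.9100 13.2450 91.7850] k=[5 10 24 9 12 11 95]
t=25: x=[5.0750 10.1350 23.5650 9.2700 11.9400 12.2750 93.7400] k=[2 10 23 6 10 15 93]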